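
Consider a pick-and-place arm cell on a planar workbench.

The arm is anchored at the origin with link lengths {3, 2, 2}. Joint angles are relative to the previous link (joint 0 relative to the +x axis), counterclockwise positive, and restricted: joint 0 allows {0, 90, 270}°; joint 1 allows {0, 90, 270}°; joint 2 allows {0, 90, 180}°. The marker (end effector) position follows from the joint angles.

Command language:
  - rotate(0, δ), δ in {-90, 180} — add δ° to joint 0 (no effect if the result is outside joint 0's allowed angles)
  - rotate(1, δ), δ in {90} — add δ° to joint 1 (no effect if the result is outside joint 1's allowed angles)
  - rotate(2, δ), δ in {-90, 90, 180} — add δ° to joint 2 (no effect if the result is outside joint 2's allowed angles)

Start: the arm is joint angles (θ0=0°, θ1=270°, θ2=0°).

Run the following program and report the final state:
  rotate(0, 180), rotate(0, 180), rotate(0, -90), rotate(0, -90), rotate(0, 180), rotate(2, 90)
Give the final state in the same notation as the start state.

start: joint angles (θ0=0°, θ1=270°, θ2=0°)
[1] after rotate(0, 180): joint angles (θ0=0°, θ1=270°, θ2=0°)
[2] after rotate(0, 180): joint angles (θ0=0°, θ1=270°, θ2=0°)
[3] after rotate(0, -90): joint angles (θ0=270°, θ1=270°, θ2=0°)
[4] after rotate(0, -90): joint angles (θ0=270°, θ1=270°, θ2=0°)
[5] after rotate(0, 180): joint angles (θ0=90°, θ1=270°, θ2=0°)
[6] after rotate(2, 90): joint angles (θ0=90°, θ1=270°, θ2=90°)

joint angles (θ0=90°, θ1=270°, θ2=90°)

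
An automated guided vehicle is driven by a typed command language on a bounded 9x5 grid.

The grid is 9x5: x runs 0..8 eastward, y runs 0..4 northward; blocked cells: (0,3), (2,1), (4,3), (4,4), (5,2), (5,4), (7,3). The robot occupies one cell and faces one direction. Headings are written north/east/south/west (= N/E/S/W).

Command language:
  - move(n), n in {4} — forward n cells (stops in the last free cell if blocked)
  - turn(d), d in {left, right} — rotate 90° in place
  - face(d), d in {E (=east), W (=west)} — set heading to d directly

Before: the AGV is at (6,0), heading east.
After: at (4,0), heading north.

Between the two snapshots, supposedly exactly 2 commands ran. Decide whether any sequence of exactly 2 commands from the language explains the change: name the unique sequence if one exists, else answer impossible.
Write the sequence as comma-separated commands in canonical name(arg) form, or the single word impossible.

impossible

every 2-command combo misses the target.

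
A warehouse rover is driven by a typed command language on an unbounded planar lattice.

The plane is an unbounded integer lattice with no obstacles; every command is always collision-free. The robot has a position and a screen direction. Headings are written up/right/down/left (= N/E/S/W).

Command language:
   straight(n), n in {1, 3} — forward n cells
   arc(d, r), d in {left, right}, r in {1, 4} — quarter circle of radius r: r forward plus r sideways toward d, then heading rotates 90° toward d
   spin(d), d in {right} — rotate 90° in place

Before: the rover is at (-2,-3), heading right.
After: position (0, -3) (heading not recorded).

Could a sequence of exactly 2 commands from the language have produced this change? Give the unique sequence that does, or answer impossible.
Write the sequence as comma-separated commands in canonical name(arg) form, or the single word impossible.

straight(1), straight(1)

from: at (-2,-3), heading right
t=1 straight(1) ⇒ at (-1,-3), heading right
t=2 straight(1) ⇒ at (0,-3), heading right
all 49 alternatives checked — unique.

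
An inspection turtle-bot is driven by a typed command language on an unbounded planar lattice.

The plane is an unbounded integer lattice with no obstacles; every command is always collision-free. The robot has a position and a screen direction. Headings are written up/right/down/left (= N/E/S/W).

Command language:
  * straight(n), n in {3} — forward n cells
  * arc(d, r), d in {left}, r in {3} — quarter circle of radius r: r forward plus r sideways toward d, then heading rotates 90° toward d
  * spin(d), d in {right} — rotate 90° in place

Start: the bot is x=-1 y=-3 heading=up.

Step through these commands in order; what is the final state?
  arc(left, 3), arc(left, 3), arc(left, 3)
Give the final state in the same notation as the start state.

initial: x=-1 y=-3 heading=up
step 1 (arc(left, 3)): x=-4 y=0 heading=left
step 2 (arc(left, 3)): x=-7 y=-3 heading=down
step 3 (arc(left, 3)): x=-4 y=-6 heading=right

x=-4 y=-6 heading=right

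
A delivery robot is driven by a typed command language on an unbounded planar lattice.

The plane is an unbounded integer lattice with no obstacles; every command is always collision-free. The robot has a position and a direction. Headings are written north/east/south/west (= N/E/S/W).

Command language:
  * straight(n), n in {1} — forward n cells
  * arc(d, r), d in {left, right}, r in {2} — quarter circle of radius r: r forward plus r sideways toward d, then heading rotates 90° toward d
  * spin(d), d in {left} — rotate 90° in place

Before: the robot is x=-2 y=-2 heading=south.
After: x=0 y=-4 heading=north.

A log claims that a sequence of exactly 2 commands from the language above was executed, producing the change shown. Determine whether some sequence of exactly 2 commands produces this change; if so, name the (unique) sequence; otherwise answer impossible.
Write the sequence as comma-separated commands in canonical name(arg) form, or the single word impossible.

arc(left, 2), spin(left)

key: running spin(left) before arc(left, 2) would end elsewhere — order is forced
begin: x=-2 y=-2 heading=south
t=1 arc(left, 2) ⇒ x=0 y=-4 heading=east
t=2 spin(left) ⇒ x=0 y=-4 heading=north
no other 2-command option fits: unique.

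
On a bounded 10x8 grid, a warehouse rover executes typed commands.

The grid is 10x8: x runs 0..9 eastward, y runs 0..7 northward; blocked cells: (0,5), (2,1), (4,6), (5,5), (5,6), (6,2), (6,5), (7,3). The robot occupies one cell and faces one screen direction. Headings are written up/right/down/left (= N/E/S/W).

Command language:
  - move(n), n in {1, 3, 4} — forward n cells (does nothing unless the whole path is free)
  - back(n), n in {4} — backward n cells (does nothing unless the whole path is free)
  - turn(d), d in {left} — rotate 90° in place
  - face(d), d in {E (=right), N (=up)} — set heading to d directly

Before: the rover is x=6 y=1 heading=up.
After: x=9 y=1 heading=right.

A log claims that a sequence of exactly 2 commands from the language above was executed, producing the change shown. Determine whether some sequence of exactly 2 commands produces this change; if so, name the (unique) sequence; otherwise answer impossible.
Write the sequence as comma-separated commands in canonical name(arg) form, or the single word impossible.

key: running move(3) before face(E) would end elsewhere — order is forced
from: x=6 y=1 heading=up
step 1 (face(E)): x=6 y=1 heading=right
step 2 (move(3)): x=9 y=1 heading=right
no other 2-command option fits: unique.

face(E), move(3)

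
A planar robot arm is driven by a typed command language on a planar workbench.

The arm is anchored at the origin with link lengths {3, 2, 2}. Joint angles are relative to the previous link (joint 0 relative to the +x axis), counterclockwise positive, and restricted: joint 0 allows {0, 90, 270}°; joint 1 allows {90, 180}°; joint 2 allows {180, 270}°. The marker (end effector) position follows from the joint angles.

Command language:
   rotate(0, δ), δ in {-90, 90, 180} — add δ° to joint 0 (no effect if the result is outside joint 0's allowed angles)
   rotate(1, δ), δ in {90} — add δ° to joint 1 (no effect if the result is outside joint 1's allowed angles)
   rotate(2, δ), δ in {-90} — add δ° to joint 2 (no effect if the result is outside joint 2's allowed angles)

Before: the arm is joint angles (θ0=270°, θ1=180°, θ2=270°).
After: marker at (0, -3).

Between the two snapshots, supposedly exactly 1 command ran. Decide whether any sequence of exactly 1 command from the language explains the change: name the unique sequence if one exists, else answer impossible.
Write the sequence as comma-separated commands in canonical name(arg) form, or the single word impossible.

initial: joint angles (θ0=270°, θ1=180°, θ2=270°)
step 1 (rotate(2, -90)): joint angles (θ0=270°, θ1=180°, θ2=180°)
uniquely the one of 5 1-step routes that fits.

rotate(2, -90)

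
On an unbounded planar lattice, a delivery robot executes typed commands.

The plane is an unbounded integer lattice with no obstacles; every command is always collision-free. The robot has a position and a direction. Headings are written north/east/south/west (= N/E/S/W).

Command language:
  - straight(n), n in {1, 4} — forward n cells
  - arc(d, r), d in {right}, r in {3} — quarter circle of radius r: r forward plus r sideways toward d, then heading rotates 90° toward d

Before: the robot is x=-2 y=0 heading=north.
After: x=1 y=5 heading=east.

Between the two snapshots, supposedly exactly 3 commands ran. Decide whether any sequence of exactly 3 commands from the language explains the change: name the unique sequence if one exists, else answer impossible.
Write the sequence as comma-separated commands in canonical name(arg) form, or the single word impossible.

key: running arc(right, 3) before straight(1) would end elsewhere — order is forced
start: x=-2 y=0 heading=north
t=1 straight(1) ⇒ x=-2 y=1 heading=north
t=2 straight(1) ⇒ x=-2 y=2 heading=north
t=3 arc(right, 3) ⇒ x=1 y=5 heading=east
no other 3-command option fits: unique.

straight(1), straight(1), arc(right, 3)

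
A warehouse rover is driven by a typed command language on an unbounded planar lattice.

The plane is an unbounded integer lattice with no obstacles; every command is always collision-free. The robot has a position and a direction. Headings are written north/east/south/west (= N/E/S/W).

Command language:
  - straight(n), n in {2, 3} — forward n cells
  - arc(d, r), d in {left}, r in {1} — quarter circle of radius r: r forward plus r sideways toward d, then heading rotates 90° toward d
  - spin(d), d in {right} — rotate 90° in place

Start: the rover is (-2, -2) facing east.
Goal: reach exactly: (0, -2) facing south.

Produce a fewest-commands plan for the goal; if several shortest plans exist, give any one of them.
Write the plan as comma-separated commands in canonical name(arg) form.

straight(2), spin(right)

initial: (-2, -2) facing east
[1] after straight(2): (0, -2) facing east
[2] after spin(right): (0, -2) facing south
shorter routes all fall short; 2 is best.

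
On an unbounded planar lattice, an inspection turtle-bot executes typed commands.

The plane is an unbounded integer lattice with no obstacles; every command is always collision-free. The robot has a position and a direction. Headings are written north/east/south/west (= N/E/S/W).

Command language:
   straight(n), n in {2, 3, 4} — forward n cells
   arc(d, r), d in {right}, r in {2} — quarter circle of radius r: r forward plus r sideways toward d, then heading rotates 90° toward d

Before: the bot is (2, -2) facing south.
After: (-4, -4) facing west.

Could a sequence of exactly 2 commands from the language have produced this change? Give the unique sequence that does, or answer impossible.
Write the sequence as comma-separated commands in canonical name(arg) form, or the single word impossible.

key: position moved to (-4,-4) AND the heading swung to W — translation plus rotation needed
start: (2, -2) facing south
t=1 arc(right, 2) ⇒ (0, -4) facing west
t=2 straight(4) ⇒ (-4, -4) facing west
no other 2-command option fits: unique.

arc(right, 2), straight(4)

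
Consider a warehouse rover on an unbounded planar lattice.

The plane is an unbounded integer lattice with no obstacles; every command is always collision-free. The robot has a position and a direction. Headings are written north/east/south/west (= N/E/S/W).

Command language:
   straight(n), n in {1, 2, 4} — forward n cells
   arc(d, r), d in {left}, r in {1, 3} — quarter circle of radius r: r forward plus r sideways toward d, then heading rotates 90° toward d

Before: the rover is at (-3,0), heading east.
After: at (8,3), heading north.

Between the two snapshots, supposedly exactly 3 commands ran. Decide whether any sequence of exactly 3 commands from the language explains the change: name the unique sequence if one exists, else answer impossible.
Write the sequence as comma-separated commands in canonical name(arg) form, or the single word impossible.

key: running arc(left, 3) before straight(4) would end elsewhere — order is forced
initial: at (-3,0), heading east
[1] after straight(4): at (1,0), heading east
[2] after straight(4): at (5,0), heading east
[3] after arc(left, 3): at (8,3), heading north
no rival 3-sequence matches.

straight(4), straight(4), arc(left, 3)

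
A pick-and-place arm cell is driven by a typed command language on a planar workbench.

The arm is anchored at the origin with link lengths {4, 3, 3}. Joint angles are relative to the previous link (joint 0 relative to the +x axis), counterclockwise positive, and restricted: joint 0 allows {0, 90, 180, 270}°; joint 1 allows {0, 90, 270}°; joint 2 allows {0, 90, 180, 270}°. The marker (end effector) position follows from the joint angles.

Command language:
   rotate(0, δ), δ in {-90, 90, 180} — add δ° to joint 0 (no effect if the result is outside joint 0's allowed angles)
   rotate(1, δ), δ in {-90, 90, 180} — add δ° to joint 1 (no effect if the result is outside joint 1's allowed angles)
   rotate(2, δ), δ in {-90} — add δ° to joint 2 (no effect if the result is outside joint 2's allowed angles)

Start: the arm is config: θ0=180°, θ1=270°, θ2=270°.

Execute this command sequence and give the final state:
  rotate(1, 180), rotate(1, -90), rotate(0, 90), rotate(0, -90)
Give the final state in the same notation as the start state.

initial: config: θ0=180°, θ1=270°, θ2=270°
t=1 rotate(1, 180) ⇒ config: θ0=180°, θ1=90°, θ2=270°
t=2 rotate(1, -90) ⇒ config: θ0=180°, θ1=0°, θ2=270°
t=3 rotate(0, 90) ⇒ config: θ0=270°, θ1=0°, θ2=270°
t=4 rotate(0, -90) ⇒ config: θ0=180°, θ1=0°, θ2=270°

config: θ0=180°, θ1=0°, θ2=270°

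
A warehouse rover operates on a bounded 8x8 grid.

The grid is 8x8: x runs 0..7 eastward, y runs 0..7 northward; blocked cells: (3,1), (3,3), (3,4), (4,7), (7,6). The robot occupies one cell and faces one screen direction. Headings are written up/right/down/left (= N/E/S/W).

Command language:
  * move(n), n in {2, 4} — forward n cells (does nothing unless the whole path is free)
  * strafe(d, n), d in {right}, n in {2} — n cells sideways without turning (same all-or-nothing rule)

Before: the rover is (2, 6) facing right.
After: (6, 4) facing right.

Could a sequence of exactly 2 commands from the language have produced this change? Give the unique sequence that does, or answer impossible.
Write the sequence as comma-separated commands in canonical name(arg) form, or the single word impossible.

move(4), strafe(right, 2)

key: still facing E at the end — nothing in the sequence rotates
t0: (2, 6) facing right
step 1 (move(4)): (6, 6) facing right
step 2 (strafe(right, 2)): (6, 4) facing right
all 9 alternatives checked — unique.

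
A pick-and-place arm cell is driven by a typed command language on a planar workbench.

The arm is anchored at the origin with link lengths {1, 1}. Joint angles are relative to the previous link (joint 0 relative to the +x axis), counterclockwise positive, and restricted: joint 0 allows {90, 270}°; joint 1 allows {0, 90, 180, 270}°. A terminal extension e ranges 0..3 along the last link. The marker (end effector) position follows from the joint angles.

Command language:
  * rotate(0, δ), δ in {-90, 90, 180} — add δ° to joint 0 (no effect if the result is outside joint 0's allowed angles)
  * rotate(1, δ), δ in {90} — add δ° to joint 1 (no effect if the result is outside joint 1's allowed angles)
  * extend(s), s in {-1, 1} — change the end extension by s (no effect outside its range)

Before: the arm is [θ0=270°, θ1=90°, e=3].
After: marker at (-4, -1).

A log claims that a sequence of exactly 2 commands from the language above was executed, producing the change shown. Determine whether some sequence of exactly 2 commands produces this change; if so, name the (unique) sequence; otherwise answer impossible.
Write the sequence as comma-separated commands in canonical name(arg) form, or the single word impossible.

t0: [θ0=270°, θ1=90°, e=3]
t=1 rotate(1, 90) ⇒ [θ0=270°, θ1=180°, e=3]
t=2 rotate(1, 90) ⇒ [θ0=270°, θ1=270°, e=3]
uniquely the one of 36 2-step routes that fits.

rotate(1, 90), rotate(1, 90)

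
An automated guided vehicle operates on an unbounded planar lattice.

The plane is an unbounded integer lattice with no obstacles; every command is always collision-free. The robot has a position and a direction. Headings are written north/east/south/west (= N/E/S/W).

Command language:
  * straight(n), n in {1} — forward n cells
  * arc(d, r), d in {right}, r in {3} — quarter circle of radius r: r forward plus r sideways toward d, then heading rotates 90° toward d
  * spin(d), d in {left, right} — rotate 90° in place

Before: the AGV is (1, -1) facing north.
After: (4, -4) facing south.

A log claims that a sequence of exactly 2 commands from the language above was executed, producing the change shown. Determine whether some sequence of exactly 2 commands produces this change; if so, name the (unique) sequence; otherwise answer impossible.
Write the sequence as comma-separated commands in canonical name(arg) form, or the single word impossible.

key: cell and facing (now S) both changed — the 2 commands mix motion and turning
t0: (1, -1) facing north
step 1 (spin(right)): (1, -1) facing east
step 2 (arc(right, 3)): (4, -4) facing south
uniquely the one of 16 2-step routes that fits.

spin(right), arc(right, 3)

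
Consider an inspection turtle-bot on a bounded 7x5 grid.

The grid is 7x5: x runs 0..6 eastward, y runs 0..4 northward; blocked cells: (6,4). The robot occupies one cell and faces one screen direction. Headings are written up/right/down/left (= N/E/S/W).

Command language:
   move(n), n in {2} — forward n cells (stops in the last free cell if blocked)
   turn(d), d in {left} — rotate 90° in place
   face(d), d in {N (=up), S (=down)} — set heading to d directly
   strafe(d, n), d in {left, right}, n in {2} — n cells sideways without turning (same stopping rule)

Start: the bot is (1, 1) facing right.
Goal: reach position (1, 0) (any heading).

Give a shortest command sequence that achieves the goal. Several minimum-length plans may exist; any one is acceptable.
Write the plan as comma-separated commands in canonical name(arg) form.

begin: (1, 1) facing right
t=1 strafe(right, 2) ⇒ (1, 0) facing right
nothing shorter than 1 reaches the goal.

strafe(right, 2)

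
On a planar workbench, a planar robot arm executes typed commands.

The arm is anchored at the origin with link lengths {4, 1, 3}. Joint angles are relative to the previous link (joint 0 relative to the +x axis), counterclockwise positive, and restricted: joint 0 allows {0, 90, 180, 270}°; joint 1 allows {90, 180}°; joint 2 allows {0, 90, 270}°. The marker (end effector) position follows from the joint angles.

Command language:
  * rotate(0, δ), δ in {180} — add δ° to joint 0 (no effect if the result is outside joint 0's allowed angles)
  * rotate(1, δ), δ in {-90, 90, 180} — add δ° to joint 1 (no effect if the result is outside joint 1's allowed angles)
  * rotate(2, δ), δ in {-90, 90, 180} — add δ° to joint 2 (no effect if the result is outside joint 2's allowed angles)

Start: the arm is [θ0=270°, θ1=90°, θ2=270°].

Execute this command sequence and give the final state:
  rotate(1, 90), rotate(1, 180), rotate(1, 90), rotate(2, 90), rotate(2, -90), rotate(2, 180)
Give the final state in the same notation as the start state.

initial: [θ0=270°, θ1=90°, θ2=270°]
1. rotate(1, 90) → [θ0=270°, θ1=180°, θ2=270°]
2. rotate(1, 180) → [θ0=270°, θ1=180°, θ2=270°]
3. rotate(1, 90) → [θ0=270°, θ1=180°, θ2=270°]
4. rotate(2, 90) → [θ0=270°, θ1=180°, θ2=0°]
5. rotate(2, -90) → [θ0=270°, θ1=180°, θ2=270°]
6. rotate(2, 180) → [θ0=270°, θ1=180°, θ2=90°]

[θ0=270°, θ1=180°, θ2=90°]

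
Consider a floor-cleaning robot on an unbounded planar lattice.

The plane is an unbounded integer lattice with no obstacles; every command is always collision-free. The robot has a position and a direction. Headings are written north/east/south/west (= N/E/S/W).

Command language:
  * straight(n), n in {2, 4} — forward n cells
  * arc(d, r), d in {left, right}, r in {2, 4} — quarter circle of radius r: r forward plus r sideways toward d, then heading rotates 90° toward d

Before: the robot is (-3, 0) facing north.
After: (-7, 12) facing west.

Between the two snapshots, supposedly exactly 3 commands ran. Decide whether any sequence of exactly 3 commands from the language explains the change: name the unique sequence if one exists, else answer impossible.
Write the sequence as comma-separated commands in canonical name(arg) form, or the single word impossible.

straight(4), straight(4), arc(left, 4)

key: order matters: swapping straight(4) and arc(left, 4) lands elsewhere
from: (-3, 0) facing north
[1] after straight(4): (-3, 4) facing north
[2] after straight(4): (-3, 8) facing north
[3] after arc(left, 4): (-7, 12) facing west
no rival 3-sequence matches.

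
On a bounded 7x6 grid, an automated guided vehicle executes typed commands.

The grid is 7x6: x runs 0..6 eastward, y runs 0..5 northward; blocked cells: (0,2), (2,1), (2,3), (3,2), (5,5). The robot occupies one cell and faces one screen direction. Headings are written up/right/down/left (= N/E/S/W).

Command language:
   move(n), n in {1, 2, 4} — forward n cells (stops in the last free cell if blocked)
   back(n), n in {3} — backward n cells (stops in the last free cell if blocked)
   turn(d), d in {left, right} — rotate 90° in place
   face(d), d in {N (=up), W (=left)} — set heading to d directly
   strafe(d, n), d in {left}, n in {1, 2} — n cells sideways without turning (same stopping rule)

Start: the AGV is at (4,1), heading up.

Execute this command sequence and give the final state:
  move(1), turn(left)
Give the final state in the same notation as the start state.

start: at (4,1), heading up
t=1 move(1) ⇒ at (4,2), heading up
t=2 turn(left) ⇒ at (4,2), heading left

at (4,2), heading left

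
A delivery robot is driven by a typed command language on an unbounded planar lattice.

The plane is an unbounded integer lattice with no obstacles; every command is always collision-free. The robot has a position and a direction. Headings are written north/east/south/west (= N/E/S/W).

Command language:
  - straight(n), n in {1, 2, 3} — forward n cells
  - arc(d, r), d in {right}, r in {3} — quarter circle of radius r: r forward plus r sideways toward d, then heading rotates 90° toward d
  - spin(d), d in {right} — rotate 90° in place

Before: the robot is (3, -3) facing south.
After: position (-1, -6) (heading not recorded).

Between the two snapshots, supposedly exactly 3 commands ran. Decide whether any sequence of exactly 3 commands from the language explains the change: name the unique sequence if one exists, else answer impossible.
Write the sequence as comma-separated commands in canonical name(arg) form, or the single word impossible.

arc(right, 3), straight(1), spin(right)

key: order matters: swapping arc(right, 3) and spin(right) lands elsewhere
from: (3, -3) facing south
t=1 arc(right, 3) ⇒ (0, -6) facing west
t=2 straight(1) ⇒ (-1, -6) facing west
t=3 spin(right) ⇒ (-1, -6) facing north
no other 3-command option fits: unique.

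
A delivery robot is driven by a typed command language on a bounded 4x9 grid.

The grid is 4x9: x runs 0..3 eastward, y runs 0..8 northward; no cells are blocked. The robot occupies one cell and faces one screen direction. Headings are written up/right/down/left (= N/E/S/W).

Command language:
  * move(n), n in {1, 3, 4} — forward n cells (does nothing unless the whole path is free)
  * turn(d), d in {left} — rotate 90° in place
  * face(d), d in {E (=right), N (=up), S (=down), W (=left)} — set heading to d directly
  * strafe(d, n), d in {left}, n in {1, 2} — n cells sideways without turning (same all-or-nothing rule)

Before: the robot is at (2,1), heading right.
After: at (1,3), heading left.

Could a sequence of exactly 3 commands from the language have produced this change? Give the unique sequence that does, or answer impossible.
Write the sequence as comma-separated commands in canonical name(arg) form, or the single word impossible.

strafe(left, 2), face(W), move(1)

key: cell and facing (now W) both changed — the 3 commands mix motion and turning
t0: at (2,1), heading right
step 1 (strafe(left, 2)): at (2,3), heading right
step 2 (face(W)): at (2,3), heading left
step 3 (move(1)): at (1,3), heading left
no other 3-command option fits: unique.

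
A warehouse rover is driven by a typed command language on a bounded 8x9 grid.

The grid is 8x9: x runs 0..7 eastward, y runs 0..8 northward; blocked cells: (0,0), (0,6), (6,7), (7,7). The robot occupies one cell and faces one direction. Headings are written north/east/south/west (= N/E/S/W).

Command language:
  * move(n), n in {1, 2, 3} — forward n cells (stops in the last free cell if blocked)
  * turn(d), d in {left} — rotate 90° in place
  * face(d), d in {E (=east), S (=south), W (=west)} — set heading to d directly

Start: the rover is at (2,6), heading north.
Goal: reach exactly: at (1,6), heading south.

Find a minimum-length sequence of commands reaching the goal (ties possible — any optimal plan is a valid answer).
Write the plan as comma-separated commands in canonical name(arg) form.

turn(left), move(2), turn(left)

begin: at (2,6), heading north
1. turn(left) → at (2,6), heading west
2. move(2) → at (1,6), heading west
3. turn(left) → at (1,6), heading south
shorter routes all fall short; 3 is best.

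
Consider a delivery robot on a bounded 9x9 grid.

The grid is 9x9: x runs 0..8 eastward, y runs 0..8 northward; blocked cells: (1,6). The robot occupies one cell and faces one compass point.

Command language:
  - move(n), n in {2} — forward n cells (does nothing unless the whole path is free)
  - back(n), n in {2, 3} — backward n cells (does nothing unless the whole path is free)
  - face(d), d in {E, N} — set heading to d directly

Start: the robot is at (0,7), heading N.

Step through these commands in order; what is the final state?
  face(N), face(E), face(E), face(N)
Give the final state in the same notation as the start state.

at (0,7), heading N

begin: at (0,7), heading N
t=1 face(N) ⇒ at (0,7), heading N
t=2 face(E) ⇒ at (0,7), heading E
t=3 face(E) ⇒ at (0,7), heading E
t=4 face(N) ⇒ at (0,7), heading N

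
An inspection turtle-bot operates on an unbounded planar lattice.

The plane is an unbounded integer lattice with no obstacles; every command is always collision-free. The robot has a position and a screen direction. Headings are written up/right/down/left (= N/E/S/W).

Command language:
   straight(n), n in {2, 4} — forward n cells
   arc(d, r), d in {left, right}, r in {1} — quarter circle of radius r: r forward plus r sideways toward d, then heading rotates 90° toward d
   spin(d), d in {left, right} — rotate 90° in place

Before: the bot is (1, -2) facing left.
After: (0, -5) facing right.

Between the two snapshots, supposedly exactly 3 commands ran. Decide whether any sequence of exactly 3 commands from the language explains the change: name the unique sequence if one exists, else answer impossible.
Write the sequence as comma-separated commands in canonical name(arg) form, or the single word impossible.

key: cell and facing (now E) both changed — the 3 commands mix motion and turning
initial: (1, -2) facing left
t=1 arc(left, 1) ⇒ (0, -3) facing down
t=2 straight(2) ⇒ (0, -5) facing down
t=3 spin(left) ⇒ (0, -5) facing right
all 216 alternatives checked — unique.

arc(left, 1), straight(2), spin(left)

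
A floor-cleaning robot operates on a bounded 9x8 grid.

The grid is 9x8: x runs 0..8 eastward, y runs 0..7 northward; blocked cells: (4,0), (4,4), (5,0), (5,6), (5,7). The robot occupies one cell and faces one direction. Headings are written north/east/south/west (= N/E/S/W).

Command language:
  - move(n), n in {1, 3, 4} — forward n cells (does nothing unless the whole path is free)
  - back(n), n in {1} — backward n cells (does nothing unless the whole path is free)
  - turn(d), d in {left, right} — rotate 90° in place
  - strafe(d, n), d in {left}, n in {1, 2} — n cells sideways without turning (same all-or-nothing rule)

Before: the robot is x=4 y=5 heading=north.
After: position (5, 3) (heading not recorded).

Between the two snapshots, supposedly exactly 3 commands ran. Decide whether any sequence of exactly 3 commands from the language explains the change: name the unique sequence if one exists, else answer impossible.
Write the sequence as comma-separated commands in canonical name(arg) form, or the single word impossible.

turn(left), back(1), strafe(left, 2)

key: order matters: swapping turn(left) and strafe(left, 2) lands elsewhere
begin: x=4 y=5 heading=north
[1] after turn(left): x=4 y=5 heading=west
[2] after back(1): x=5 y=5 heading=west
[3] after strafe(left, 2): x=5 y=3 heading=west
all 512 alternatives checked — unique.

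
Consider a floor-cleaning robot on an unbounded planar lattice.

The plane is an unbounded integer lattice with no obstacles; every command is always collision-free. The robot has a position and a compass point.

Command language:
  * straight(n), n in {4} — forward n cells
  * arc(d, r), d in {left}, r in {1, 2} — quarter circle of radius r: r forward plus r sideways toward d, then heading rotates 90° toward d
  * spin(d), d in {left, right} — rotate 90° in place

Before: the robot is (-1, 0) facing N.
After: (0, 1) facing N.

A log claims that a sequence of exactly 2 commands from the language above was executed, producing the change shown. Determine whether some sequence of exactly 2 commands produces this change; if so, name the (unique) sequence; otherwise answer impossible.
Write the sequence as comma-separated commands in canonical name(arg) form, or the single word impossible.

spin(right), arc(left, 1)

key: running arc(left, 1) before spin(right) would end elsewhere — order is forced
start: (-1, 0) facing N
1. spin(right) → (-1, 0) facing E
2. arc(left, 1) → (0, 1) facing N
no other 2-command option fits: unique.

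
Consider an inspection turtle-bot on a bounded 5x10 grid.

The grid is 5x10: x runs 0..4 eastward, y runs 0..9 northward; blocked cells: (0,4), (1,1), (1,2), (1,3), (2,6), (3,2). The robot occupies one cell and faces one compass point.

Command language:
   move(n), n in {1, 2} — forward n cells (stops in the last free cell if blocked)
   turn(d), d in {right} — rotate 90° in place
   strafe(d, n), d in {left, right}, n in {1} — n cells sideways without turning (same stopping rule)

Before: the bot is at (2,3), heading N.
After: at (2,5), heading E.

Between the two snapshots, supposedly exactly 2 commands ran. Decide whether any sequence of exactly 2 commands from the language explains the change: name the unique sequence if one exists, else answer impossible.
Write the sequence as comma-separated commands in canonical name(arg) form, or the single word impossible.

move(2), turn(right)

key: position moved to (2,5) AND the heading swung to E — translation plus rotation needed
t0: at (2,3), heading N
t=1 move(2) ⇒ at (2,5), heading N
t=2 turn(right) ⇒ at (2,5), heading E
uniquely the one of 25 2-step routes that fits.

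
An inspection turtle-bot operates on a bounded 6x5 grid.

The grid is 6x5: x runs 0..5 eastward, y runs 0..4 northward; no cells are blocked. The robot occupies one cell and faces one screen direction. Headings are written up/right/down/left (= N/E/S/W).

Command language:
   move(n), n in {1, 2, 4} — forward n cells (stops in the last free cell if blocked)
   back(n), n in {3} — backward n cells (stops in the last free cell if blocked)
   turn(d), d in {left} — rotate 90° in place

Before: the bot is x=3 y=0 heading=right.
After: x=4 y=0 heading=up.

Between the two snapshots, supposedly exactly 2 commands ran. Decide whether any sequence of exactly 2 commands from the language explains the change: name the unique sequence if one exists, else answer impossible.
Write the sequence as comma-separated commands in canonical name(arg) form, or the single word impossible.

key: order matters: swapping move(1) and turn(left) lands elsewhere
begin: x=3 y=0 heading=right
1. move(1) → x=4 y=0 heading=right
2. turn(left) → x=4 y=0 heading=up
no rival 2-sequence matches.

move(1), turn(left)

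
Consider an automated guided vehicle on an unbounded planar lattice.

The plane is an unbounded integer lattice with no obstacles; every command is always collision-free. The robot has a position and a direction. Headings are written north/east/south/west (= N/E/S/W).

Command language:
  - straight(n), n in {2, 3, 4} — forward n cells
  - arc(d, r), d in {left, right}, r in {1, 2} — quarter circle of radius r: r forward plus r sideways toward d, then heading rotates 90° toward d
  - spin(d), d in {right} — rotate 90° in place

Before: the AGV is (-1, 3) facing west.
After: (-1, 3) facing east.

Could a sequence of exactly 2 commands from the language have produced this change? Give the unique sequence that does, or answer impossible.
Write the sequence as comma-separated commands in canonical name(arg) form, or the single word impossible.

spin(right), spin(right)

key: (-1,3) unmoved — no command in the sequence translates
from: (-1, 3) facing west
[1] after spin(right): (-1, 3) facing north
[2] after spin(right): (-1, 3) facing east
uniquely the one of 64 2-step routes that fits.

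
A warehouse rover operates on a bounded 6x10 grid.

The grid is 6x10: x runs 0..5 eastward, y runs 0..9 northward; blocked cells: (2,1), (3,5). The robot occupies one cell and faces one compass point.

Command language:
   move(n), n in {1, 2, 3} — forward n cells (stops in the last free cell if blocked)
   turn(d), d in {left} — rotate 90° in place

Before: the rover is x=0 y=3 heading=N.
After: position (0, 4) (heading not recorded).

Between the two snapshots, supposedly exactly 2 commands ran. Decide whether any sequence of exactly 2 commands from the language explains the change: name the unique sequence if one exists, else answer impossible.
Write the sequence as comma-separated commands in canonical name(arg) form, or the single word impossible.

move(1), turn(left)

key: running turn(left) before move(1) would end elsewhere — order is forced
begin: x=0 y=3 heading=N
[1] after move(1): x=0 y=4 heading=N
[2] after turn(left): x=0 y=4 heading=W
all 16 alternatives checked — unique.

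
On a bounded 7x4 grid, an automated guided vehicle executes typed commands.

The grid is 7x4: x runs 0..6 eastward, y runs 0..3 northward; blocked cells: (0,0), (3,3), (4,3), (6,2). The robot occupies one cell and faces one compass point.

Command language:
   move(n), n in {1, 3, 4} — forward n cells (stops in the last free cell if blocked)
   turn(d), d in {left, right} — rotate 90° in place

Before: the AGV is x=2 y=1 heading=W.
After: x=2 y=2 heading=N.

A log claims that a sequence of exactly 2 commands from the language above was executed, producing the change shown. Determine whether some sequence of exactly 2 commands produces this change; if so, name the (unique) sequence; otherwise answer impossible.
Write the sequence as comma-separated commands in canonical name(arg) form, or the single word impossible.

turn(right), move(1)

key: position moved to (2,2) AND the heading swung to N — translation plus rotation needed
from: x=2 y=1 heading=W
[1] after turn(right): x=2 y=1 heading=N
[2] after move(1): x=2 y=2 heading=N
no rival 2-sequence matches.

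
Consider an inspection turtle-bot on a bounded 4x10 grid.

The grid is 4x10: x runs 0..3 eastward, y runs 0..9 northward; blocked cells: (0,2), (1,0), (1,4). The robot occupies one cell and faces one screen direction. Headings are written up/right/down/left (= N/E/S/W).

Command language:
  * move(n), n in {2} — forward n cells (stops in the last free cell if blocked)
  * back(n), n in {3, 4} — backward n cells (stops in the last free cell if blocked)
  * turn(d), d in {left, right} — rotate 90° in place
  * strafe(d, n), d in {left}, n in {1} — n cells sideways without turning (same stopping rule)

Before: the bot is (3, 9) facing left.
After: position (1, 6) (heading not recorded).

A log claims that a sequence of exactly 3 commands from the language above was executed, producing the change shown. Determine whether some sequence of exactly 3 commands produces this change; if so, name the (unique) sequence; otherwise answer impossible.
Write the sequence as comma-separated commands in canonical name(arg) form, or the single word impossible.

key: order matters: swapping move(2) and back(3) lands elsewhere
initial: (3, 9) facing left
1. move(2) → (1, 9) facing left
2. turn(right) → (1, 9) facing up
3. back(3) → (1, 6) facing up
no other 3-command option fits: unique.

move(2), turn(right), back(3)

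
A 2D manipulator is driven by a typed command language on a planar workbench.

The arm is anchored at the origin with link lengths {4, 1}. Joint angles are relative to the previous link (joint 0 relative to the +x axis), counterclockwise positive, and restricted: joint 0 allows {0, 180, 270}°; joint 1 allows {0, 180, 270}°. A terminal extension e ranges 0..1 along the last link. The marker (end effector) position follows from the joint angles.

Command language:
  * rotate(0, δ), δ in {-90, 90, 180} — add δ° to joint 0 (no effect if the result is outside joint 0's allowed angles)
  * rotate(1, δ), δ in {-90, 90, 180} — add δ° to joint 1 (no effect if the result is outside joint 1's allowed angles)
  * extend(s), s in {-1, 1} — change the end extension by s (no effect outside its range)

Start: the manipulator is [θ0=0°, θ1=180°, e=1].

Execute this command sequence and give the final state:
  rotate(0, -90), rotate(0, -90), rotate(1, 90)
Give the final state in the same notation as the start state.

start: [θ0=0°, θ1=180°, e=1]
step 1 (rotate(0, -90)): [θ0=270°, θ1=180°, e=1]
step 2 (rotate(0, -90)): [θ0=180°, θ1=180°, e=1]
step 3 (rotate(1, 90)): [θ0=180°, θ1=270°, e=1]

[θ0=180°, θ1=270°, e=1]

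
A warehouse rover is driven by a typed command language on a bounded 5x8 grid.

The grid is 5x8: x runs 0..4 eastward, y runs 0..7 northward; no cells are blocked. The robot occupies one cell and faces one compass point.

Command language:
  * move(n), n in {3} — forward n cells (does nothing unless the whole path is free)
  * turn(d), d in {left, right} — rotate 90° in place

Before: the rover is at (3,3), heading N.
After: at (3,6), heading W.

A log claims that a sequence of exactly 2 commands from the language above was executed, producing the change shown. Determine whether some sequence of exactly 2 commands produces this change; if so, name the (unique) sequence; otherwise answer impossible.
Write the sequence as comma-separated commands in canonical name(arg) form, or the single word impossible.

move(3), turn(left)

key: order matters: swapping move(3) and turn(left) lands elsewhere
start: at (3,3), heading N
step 1 (move(3)): at (3,6), heading N
step 2 (turn(left)): at (3,6), heading W
uniquely the one of 9 2-step routes that fits.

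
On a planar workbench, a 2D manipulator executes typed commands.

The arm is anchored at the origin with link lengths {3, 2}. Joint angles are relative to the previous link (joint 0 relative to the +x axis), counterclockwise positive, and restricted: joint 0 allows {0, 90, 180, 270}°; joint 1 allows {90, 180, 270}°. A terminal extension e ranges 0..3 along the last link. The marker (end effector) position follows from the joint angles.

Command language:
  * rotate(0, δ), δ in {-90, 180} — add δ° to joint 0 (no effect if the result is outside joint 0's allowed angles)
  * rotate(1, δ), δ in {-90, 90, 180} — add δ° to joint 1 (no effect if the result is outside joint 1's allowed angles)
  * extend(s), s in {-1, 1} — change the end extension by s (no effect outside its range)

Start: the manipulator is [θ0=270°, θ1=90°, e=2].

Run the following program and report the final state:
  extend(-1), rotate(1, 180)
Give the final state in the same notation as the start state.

[θ0=270°, θ1=270°, e=1]

begin: [θ0=270°, θ1=90°, e=2]
[1] after extend(-1): [θ0=270°, θ1=90°, e=1]
[2] after rotate(1, 180): [θ0=270°, θ1=270°, e=1]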